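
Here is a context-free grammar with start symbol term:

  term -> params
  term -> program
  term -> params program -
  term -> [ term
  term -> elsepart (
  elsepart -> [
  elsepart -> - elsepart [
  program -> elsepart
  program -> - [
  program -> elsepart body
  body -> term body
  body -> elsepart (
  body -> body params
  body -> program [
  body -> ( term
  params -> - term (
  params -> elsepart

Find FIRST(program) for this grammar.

{ -, [ }

From program -> elsepart: add FIRST(elsepart) = { -, [ }.
program -> - [ contributes {-}.
From program -> elsepart body: add FIRST(elsepart) = { -, [ }.
Union: FIRST(program) = { -, [ }.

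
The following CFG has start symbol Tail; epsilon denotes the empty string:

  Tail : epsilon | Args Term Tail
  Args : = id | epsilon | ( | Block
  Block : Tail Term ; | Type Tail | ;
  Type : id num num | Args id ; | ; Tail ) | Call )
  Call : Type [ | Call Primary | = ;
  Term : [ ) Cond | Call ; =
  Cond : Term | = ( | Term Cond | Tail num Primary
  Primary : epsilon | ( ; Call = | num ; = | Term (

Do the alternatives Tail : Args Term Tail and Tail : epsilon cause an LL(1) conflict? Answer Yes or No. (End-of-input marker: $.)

FIRST(Args Term Tail) = { (, ;, =, [, id } and FIRST(epsilon) = { epsilon }.
The second alternative is nullable and FOLLOW(Tail) = { $, (, ), ;, =, [, id, num } shares ( with FIRST of the first — conflict.

Yes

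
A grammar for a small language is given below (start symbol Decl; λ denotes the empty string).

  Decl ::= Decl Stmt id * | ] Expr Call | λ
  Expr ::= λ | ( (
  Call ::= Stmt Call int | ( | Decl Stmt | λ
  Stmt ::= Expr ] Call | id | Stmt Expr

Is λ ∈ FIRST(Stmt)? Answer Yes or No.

Nullable nonterminals: Call, Decl, Expr.
No production of Stmt has an RHS whose symbols are all nullable, so Stmt is not nullable.

No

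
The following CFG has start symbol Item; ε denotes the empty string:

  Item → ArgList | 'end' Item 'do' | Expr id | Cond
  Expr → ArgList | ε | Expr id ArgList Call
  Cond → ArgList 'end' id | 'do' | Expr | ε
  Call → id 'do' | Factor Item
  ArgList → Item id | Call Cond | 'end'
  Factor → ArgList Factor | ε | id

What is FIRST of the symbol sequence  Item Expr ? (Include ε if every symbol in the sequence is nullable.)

Add FIRST(Item)\{ε} = { 'do', 'end', id }; Item is nullable, continue.
Add FIRST(Expr)\{ε} = { 'do', 'end', id }; Expr is nullable, continue.
Every symbol is nullable, so include ε.

{ 'do', 'end', id, ε }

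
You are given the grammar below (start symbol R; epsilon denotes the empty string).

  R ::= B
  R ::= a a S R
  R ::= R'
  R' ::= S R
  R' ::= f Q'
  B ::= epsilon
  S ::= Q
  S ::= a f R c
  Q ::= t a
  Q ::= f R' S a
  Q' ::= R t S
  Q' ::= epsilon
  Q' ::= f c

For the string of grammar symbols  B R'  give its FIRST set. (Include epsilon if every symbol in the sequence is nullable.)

{ a, f, t }

Add FIRST(B)\{epsilon} = {  }; B is nullable, continue.
Add FIRST(R') = { a, f, t }; R' is not nullable, stop.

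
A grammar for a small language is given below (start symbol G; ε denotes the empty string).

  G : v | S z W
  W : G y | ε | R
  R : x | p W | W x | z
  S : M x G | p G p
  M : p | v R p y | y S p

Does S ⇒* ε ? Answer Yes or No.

No

Nullable nonterminals: W.
No production of S has an RHS whose symbols are all nullable, so S is not nullable.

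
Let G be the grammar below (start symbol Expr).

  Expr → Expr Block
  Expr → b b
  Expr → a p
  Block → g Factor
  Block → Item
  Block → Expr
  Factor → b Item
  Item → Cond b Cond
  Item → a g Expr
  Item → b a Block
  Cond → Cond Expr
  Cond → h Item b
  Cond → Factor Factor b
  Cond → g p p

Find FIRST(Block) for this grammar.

{ a, b, g, h }

Block → g Factor contributes {g}.
From Block → Item: add FIRST(Item) = { a, b, g, h }.
From Block → Expr: add FIRST(Expr) = { a, b }.
Union: FIRST(Block) = { a, b, g, h }.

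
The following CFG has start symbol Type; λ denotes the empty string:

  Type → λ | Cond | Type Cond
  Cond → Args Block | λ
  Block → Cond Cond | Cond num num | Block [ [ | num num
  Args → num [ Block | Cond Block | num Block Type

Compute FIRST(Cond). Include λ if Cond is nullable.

{ [, num, λ }

From Cond → Args Block: Args, Block nullable, take FIRST(Args) ∪ FIRST(Block) = { [, num }; also λ since the whole RHS is nullable.
Cond → λ contributes λ.
Union: FIRST(Cond) = { [, num, λ }.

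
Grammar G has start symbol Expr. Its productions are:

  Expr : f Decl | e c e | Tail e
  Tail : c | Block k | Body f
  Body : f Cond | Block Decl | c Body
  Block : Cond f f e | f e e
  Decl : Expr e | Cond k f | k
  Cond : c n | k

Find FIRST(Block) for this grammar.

From Block : Cond f f e: add FIRST(Cond) = { c, k }.
Block : f e e contributes {f}.
Union: FIRST(Block) = { c, f, k }.

{ c, f, k }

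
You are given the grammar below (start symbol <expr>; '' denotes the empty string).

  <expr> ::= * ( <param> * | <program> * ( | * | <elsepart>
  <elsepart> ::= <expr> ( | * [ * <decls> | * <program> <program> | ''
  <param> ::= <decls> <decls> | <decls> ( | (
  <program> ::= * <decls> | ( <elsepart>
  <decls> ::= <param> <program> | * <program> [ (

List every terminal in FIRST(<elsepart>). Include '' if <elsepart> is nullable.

From <elsepart> ::= <expr> (: <expr> nullable, take FIRST(<expr>) ∪ {(} = { (, * }.
<elsepart> ::= * [ * <decls> contributes {*}.
<elsepart> ::= * <program> <program> contributes {*}.
<elsepart> ::= '' contributes ''.
Union: FIRST(<elsepart>) = { (, *, '' }.

{ (, *, '' }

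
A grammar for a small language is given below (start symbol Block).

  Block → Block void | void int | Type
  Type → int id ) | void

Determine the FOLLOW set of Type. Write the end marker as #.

{ #, void }

In Block → Type: Type is at the end, add FOLLOW(Block) = { #, void }.
Union: FOLLOW(Type) = { #, void }.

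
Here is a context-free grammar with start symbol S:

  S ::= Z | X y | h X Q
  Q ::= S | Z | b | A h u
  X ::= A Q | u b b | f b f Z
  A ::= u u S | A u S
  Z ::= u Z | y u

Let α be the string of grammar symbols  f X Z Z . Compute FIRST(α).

f is a terminal; add {f} and stop.

{ f }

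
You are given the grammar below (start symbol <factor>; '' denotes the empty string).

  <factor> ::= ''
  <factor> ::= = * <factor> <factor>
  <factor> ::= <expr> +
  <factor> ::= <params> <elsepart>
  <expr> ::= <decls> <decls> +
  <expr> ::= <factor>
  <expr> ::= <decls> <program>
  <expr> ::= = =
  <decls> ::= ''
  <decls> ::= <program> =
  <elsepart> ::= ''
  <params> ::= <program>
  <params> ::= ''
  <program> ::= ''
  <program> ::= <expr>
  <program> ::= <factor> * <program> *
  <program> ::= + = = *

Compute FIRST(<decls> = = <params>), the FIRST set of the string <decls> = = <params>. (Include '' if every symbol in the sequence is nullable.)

{ *, +, = }

Add FIRST(<decls>)\{''} = { *, +, = }; <decls> is nullable, continue.
= is a terminal; add {=} and stop.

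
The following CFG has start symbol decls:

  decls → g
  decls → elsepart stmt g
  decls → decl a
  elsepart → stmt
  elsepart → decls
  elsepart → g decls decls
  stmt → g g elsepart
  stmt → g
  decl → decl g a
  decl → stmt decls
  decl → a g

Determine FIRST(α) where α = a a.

{ a }

a is a terminal; add {a} and stop.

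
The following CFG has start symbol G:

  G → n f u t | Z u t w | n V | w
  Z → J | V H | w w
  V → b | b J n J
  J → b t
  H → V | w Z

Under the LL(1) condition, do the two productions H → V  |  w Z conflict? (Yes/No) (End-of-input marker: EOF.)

FIRST(V) = { b } and FIRST(w Z) = { w }.
The FIRST sets are disjoint and neither alternative is nullable — no conflict.

No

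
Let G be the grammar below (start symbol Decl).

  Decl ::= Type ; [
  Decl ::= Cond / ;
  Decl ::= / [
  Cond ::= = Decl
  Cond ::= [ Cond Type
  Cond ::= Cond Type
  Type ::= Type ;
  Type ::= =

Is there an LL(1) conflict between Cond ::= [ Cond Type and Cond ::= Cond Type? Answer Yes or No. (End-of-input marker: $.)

Yes

FIRST([ Cond Type) = { [ } and FIRST(Cond Type) = { =, [ }.
Both contain [, so the two alternatives are not disjoint — LL(1) conflict.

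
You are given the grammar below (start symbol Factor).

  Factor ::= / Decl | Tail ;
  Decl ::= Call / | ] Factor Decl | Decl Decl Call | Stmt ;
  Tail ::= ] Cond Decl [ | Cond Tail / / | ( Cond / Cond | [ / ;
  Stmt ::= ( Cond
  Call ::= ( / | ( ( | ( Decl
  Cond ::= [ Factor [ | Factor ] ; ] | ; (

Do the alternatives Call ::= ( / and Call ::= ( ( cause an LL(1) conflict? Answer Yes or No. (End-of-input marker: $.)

Yes

FIRST(( /) = { ( } and FIRST(( () = { ( }.
Both contain (, so the two alternatives are not disjoint — LL(1) conflict.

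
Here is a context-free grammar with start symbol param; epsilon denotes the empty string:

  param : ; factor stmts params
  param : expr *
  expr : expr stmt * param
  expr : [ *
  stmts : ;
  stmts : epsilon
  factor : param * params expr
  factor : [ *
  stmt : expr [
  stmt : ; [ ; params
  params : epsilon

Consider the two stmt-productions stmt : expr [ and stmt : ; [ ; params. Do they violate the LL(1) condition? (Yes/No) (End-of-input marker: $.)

FIRST(expr [) = { [ } and FIRST(; [ ; params) = { ; }.
The FIRST sets are disjoint and neither alternative is nullable — no conflict.

No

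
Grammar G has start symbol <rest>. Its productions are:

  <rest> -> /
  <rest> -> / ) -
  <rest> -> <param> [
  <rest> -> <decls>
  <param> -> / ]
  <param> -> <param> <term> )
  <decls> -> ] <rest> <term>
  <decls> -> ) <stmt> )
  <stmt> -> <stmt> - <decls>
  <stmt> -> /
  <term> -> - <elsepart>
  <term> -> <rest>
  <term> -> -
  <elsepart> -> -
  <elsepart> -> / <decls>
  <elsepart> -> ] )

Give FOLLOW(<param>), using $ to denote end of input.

{ ), -, /, [, ] }

In <rest> -> <param> [: add FIRST([) = { [ }.
In <param> -> <param> <term> ): add FIRST(<term> )) = { ), -, /, ] }.
Union: FOLLOW(<param>) = { ), -, /, [, ] }.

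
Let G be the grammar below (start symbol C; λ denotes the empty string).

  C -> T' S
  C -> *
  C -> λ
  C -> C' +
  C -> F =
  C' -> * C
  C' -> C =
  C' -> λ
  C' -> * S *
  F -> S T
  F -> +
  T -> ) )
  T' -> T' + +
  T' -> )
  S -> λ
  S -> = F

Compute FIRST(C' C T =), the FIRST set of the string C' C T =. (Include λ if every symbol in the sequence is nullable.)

Add FIRST(C')\{λ} = { ), *, +, = }; C' is nullable, continue.
Add FIRST(C)\{λ} = { ), *, +, = }; C is nullable, continue.
Add FIRST(T) = { ) }; T is not nullable, stop.

{ ), *, +, = }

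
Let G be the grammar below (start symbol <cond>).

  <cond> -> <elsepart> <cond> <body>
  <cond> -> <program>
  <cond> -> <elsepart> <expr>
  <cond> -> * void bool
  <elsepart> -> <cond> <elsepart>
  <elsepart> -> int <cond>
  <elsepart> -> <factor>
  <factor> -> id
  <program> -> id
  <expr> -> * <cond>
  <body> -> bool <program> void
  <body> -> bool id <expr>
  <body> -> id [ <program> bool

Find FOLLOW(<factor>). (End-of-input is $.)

{ *, id, int }

In <elsepart> -> <factor>: <factor> is at the end, add FOLLOW(<elsepart>) = { *, id, int }.
Union: FOLLOW(<factor>) = { *, id, int }.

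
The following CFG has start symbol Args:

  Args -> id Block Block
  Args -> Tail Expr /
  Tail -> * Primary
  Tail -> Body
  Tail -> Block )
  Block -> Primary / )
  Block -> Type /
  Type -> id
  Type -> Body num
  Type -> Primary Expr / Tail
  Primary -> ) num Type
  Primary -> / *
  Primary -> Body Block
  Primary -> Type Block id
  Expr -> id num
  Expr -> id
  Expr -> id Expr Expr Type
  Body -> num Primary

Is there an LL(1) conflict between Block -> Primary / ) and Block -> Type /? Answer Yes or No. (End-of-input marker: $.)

Yes

FIRST(Primary / )) = { ), /, id, num } and FIRST(Type /) = { ), /, id, num }.
Both contain ), so the two alternatives are not disjoint — LL(1) conflict.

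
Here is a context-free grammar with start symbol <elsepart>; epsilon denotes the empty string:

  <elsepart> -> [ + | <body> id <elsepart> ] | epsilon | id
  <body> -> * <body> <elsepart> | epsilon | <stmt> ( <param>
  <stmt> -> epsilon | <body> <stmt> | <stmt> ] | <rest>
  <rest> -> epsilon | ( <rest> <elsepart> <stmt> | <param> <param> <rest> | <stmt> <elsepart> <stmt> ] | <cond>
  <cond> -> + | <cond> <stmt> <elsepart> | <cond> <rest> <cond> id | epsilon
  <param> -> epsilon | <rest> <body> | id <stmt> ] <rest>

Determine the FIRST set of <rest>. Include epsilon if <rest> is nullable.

{ (, *, +, [, ], id, epsilon }

<rest> -> epsilon contributes epsilon.
<rest> -> ( <rest> <elsepart> <stmt> contributes {(}.
From <rest> -> <param> <param> <rest>: <param>, <param>, <rest> nullable, take FIRST(<param>) ∪ FIRST(<param>) ∪ FIRST(<rest>) = { (, *, +, [, ], id }; also epsilon since the whole RHS is nullable.
From <rest> -> <stmt> <elsepart> <stmt> ]: <stmt>, <elsepart>, <stmt> nullable, take FIRST(<stmt>) ∪ FIRST(<elsepart>) ∪ FIRST(<stmt>) ∪ {]} = { (, *, +, [, ], id }.
From <rest> -> <cond>: add FIRST(<cond>) = { (, *, +, [, ], id, epsilon } (including epsilon since <cond> is nullable).
Union: FIRST(<rest>) = { (, *, +, [, ], id, epsilon }.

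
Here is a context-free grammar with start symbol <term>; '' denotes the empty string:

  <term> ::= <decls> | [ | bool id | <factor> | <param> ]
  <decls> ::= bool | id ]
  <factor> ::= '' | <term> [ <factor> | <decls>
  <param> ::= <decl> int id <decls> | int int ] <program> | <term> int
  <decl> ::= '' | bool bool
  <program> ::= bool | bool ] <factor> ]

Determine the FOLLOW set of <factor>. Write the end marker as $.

In <term> ::= <factor>: <factor> is at the end, add FOLLOW(<term>) = { $, [, int }.
In <factor> ::= <term> [ <factor>: <factor> is at the end, add FOLLOW(<factor>) = { $, [, ], int }.
In <program> ::= bool ] <factor> ]: add FIRST(]) = { ] }.
Union: FOLLOW(<factor>) = { $, [, ], int }.

{ $, [, ], int }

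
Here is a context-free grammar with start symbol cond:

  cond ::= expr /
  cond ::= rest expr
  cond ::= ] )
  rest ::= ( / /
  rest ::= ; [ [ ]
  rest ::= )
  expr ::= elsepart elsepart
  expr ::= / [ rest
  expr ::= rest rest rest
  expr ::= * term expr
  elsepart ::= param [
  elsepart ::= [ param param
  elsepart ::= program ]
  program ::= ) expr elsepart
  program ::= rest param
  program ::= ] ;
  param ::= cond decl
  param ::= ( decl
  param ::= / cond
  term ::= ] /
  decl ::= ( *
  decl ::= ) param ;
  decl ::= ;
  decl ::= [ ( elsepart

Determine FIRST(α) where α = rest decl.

{ (, ), ; }

Add FIRST(rest) = { (, ), ; }; rest is not nullable, stop.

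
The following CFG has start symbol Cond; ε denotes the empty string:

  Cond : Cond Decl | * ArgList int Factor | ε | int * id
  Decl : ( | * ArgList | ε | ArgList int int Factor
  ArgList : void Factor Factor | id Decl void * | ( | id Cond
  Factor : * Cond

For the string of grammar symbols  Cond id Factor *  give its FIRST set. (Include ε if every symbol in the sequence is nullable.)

{ (, *, id, int, void }

Add FIRST(Cond)\{ε} = { (, *, id, int, void }; Cond is nullable, continue.
id is a terminal; add {id} and stop.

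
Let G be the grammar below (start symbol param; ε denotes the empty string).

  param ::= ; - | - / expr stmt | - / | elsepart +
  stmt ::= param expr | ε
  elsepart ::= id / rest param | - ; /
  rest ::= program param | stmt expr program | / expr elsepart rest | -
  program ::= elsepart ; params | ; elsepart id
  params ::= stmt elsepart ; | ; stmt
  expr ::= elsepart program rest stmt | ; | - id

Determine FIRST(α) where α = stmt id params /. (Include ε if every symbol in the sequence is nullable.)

Add FIRST(stmt)\{ε} = { -, ;, id }; stmt is nullable, continue.
id is a terminal; add {id} and stop.

{ -, ;, id }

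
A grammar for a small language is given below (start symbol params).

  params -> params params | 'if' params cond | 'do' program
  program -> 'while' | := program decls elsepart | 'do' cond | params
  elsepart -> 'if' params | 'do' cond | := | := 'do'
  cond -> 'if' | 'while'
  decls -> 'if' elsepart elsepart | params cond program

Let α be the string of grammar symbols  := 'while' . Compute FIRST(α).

{ := }

:= is a terminal; add {:=} and stop.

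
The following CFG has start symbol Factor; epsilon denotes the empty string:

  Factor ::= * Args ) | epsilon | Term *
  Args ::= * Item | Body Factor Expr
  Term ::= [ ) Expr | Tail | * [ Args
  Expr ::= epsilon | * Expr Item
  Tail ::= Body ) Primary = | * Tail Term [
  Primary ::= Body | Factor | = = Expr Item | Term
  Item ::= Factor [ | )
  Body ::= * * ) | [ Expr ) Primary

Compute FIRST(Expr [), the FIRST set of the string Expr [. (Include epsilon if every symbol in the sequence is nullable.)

{ *, [ }

Add FIRST(Expr)\{epsilon} = { * }; Expr is nullable, continue.
[ is a terminal; add {[} and stop.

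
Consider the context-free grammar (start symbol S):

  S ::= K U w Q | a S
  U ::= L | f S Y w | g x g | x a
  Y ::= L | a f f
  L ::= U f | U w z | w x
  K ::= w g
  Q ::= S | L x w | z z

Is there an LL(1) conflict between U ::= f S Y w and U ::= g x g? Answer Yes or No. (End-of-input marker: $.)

FIRST(f S Y w) = { f } and FIRST(g x g) = { g }.
The FIRST sets are disjoint and neither alternative is nullable — no conflict.

No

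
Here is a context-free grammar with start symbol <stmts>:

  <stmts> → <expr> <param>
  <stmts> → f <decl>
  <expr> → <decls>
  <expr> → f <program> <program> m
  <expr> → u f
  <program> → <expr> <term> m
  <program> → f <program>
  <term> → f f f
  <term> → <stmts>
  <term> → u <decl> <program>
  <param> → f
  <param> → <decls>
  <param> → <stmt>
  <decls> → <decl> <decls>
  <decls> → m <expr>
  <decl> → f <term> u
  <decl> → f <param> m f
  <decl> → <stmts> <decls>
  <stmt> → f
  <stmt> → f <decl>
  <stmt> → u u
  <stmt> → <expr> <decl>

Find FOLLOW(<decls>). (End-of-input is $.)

{ $, f, m, u }

In <expr> → <decls>: <decls> is at the end, add FOLLOW(<expr>) = { $, f, m, u }.
In <param> → <decls>: <decls> is at the end, add FOLLOW(<param>) = { $, f, m, u }.
In <decls> → <decl> <decls>: <decls> is at the end, add FOLLOW(<decls>) = { $, f, m, u }.
In <decl> → <stmts> <decls>: <decls> is at the end, add FOLLOW(<decl>) = { $, f, m, u }.
Union: FOLLOW(<decls>) = { $, f, m, u }.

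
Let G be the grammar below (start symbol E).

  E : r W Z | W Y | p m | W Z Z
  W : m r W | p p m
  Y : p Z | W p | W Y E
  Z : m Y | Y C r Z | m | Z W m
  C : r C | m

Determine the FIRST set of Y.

{ m, p }

Y : p Z contributes {p}.
From Y : W p: add FIRST(W) = { m, p }.
From Y : W Y E: add FIRST(W) = { m, p }.
Union: FIRST(Y) = { m, p }.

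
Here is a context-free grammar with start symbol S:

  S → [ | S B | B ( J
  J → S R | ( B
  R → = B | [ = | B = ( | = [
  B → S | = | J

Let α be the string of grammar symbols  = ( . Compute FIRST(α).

= is a terminal; add {=} and stop.

{ = }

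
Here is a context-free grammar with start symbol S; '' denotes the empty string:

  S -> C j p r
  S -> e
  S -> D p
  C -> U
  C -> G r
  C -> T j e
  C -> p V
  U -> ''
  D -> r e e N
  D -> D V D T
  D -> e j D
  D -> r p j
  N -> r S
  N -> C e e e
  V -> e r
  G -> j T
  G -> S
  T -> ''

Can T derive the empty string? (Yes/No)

T has an ''-production, so T ⇒ ''.

Yes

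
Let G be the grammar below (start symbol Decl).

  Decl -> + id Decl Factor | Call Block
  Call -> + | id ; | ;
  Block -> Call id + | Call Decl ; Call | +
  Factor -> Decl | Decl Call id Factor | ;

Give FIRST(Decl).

{ +, ;, id }

Decl -> + id Decl Factor contributes {+}.
From Decl -> Call Block: add FIRST(Call) = { +, ;, id }.
Union: FIRST(Decl) = { +, ;, id }.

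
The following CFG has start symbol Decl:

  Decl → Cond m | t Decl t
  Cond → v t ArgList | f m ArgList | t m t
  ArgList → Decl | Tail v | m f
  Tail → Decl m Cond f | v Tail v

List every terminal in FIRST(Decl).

From Decl → Cond m: add FIRST(Cond) = { f, t, v }.
Decl → t Decl t contributes {t}.
Union: FIRST(Decl) = { f, t, v }.

{ f, t, v }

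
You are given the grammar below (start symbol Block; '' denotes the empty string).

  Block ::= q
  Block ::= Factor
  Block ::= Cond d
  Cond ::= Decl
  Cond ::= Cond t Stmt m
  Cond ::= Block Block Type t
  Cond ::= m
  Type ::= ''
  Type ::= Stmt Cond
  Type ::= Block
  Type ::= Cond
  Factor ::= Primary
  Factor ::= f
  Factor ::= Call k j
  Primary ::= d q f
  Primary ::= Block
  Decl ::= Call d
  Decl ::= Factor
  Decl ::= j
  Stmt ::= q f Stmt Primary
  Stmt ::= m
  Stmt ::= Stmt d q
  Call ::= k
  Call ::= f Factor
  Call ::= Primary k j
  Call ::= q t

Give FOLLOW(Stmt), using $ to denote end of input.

In Cond ::= Cond t Stmt m: add FIRST(m) = { m }.
In Type ::= Stmt Cond: add FIRST(Cond) = { d, f, j, k, m, q }.
In Stmt ::= q f Stmt Primary: add FIRST(Primary) = { d, f, j, k, m, q }.
In Stmt ::= Stmt d q: add FIRST(d q) = { d }.
Union: FOLLOW(Stmt) = { d, f, j, k, m, q }.

{ d, f, j, k, m, q }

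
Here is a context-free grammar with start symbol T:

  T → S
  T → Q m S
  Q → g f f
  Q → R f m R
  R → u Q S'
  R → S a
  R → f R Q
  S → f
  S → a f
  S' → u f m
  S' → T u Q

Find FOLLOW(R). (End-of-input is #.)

{ a, f, g, m, u }

In Q → R f m R: add FIRST(f m R) = { f }.
In Q → R f m R: R is at the end, add FOLLOW(Q) = { a, f, g, m, u }.
In R → f R Q: add FIRST(Q) = { a, f, g, u }.
Union: FOLLOW(R) = { a, f, g, m, u }.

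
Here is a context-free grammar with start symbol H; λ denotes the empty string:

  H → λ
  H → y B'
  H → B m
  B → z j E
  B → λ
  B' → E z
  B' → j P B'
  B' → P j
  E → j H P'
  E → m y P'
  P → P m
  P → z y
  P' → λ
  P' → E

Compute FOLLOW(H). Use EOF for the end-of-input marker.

{ EOF, j, m, z }

H is the start symbol, so EOF ∈ FOLLOW(H).
In E → j H P': add FIRST(P')\{λ} = { j, m }.
  Since P' is nullable, also add FOLLOW(E) = { m, z }.
Union: FOLLOW(H) = { EOF, j, m, z }.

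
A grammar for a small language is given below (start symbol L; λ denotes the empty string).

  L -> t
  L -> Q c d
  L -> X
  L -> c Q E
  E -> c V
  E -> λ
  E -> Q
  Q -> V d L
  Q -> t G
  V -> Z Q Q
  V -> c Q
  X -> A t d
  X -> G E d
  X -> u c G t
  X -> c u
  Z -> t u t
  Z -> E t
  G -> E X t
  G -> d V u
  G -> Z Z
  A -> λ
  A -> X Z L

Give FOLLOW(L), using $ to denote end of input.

L is the start symbol, so $ ∈ FOLLOW(L).
In Q -> V d L: L is at the end, add FOLLOW(Q) = { $, c, d, t, u }.
In A -> X Z L: L is at the end, add FOLLOW(A) = { t }.
Union: FOLLOW(L) = { $, c, d, t, u }.

{ $, c, d, t, u }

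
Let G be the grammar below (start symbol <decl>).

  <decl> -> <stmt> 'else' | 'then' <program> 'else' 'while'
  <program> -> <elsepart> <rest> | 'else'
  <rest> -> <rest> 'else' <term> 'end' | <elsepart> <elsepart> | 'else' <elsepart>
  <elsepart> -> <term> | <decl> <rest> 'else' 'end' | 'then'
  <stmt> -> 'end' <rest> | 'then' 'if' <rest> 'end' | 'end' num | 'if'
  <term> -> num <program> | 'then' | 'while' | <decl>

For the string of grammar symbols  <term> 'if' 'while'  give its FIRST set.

{ 'end', 'if', 'then', 'while', num }

Add FIRST(<term>) = { 'end', 'if', 'then', 'while', num }; <term> is not nullable, stop.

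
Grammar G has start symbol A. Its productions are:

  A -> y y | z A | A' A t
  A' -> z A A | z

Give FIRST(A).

A -> y y contributes {y}.
A -> z A contributes {z}.
From A -> A' A t: add FIRST(A') = { z }.
Union: FIRST(A) = { y, z }.

{ y, z }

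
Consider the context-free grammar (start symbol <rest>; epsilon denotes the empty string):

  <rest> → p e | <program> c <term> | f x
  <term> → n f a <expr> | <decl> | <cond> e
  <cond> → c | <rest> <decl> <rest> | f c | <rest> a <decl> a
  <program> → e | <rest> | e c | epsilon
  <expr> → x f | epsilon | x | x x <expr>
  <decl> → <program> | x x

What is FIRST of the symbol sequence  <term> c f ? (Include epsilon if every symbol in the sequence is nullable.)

{ c, e, f, n, p, x }

Add FIRST(<term>)\{epsilon} = { c, e, f, n, p, x }; <term> is nullable, continue.
c is a terminal; add {c} and stop.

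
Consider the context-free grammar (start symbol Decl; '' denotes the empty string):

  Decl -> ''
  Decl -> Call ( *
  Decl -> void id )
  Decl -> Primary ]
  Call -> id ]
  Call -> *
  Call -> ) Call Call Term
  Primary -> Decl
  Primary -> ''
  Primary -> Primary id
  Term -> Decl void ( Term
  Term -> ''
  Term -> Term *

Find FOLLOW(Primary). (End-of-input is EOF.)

{ ], id }

In Decl -> Primary ]: add FIRST(]) = { ] }.
In Primary -> Primary id: add FIRST(id) = { id }.
Union: FOLLOW(Primary) = { ], id }.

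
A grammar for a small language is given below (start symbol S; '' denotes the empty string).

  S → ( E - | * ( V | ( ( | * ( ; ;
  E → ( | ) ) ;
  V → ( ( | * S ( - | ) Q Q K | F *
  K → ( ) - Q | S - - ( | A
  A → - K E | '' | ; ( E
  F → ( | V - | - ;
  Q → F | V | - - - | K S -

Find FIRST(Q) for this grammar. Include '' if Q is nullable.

{ (, ), *, -, ; }

From Q → F: add FIRST(F) = { (, ), *, - }.
From Q → V: add FIRST(V) = { (, ), *, - }.
Q → - - - contributes {-}.
From Q → K S -: K nullable, take FIRST(K) ∪ FIRST(S) = { (, *, -, ; }.
Union: FIRST(Q) = { (, ), *, -, ; }.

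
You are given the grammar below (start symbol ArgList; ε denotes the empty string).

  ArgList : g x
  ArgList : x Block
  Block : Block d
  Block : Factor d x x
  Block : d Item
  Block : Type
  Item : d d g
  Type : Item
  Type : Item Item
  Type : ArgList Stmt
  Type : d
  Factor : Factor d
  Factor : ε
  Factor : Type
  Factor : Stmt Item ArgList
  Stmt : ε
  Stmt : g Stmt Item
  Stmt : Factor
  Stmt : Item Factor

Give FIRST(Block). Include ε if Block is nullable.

From Block : Block d: add FIRST(Block) = { d, g, x }.
From Block : Factor d x x: Factor nullable, take FIRST(Factor) ∪ {d} = { d, g, x }.
Block : d Item contributes {d}.
From Block : Type: add FIRST(Type) = { d, g, x }.
Union: FIRST(Block) = { d, g, x }.

{ d, g, x }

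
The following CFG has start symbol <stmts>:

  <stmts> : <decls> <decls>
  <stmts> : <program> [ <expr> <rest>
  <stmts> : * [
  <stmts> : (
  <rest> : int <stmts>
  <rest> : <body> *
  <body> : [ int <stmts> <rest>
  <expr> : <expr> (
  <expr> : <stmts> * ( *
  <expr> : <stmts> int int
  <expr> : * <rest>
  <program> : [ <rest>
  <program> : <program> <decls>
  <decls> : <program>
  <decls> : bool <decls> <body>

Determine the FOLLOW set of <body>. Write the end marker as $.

{ $, (, *, [, bool, int }

In <rest> : <body> *: add FIRST(*) = { * }.
In <decls> : bool <decls> <body>: <body> is at the end, add FOLLOW(<decls>) = { $, (, *, [, bool, int }.
Union: FOLLOW(<body>) = { $, (, *, [, bool, int }.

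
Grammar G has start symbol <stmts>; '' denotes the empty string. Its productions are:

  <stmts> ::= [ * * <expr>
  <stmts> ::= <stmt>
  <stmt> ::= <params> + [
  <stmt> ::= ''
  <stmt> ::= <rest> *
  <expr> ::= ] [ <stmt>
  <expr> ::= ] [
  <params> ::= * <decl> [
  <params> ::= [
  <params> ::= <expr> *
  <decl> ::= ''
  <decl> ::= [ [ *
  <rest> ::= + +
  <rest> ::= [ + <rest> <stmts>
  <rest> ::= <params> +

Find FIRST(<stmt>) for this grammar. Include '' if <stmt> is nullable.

From <stmt> ::= <params> + [: add FIRST(<params>) = { *, [, ] }.
<stmt> ::= '' contributes ''.
From <stmt> ::= <rest> *: add FIRST(<rest>) = { *, +, [, ] }.
Union: FIRST(<stmt>) = { *, +, [, ], '' }.

{ *, +, [, ], '' }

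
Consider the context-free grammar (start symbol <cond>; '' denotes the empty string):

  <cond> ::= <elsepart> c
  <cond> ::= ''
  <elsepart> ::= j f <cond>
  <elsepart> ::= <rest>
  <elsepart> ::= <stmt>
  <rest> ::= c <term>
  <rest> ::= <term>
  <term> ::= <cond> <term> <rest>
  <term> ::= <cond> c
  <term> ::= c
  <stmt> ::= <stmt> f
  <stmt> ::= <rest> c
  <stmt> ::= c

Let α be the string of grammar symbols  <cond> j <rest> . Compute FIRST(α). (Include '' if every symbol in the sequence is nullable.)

{ c, j }

Add FIRST(<cond>)\{''} = { c, j }; <cond> is nullable, continue.
j is a terminal; add {j} and stop.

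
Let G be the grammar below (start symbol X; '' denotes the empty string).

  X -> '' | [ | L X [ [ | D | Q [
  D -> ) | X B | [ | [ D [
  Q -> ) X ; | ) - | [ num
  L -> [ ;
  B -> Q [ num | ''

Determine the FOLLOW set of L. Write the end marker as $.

{ ), [ }

In X -> L X [ [: add FIRST(X [ [) = { ), [ }.
Union: FOLLOW(L) = { ), [ }.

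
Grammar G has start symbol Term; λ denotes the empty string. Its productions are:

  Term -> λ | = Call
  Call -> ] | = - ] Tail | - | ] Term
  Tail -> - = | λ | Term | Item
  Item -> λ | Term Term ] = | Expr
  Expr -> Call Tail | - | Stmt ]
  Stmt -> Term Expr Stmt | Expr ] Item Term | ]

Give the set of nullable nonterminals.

{ Item, Tail, Term }

Directly nullable (have an λ-production): Term, Tail, Item.
No other nonterminal has a production whose RHS symbols are all nullable.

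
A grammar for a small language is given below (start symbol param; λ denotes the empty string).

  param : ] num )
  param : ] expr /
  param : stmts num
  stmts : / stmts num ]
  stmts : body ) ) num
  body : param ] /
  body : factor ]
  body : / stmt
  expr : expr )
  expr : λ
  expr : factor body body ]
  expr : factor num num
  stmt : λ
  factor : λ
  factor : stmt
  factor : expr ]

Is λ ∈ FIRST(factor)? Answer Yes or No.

factor has an λ-production, so factor ⇒ λ.

Yes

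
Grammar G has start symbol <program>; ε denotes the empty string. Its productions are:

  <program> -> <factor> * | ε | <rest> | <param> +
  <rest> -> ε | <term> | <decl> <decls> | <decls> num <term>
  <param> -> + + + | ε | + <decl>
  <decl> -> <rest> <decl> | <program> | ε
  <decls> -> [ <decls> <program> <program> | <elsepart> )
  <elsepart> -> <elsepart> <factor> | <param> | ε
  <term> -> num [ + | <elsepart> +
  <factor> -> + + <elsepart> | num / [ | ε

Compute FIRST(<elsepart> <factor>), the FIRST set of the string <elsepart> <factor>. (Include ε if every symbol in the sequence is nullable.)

{ +, num, ε }

Add FIRST(<elsepart>)\{ε} = { +, num }; <elsepart> is nullable, continue.
Add FIRST(<factor>)\{ε} = { +, num }; <factor> is nullable, continue.
Every symbol is nullable, so include ε.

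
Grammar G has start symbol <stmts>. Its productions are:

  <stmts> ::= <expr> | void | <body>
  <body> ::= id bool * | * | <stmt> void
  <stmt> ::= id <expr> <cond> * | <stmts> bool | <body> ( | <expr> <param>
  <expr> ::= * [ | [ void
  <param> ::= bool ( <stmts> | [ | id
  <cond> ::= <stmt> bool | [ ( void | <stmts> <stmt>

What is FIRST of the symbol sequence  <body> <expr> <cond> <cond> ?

{ *, [, id, void }

Add FIRST(<body>) = { *, [, id, void }; <body> is not nullable, stop.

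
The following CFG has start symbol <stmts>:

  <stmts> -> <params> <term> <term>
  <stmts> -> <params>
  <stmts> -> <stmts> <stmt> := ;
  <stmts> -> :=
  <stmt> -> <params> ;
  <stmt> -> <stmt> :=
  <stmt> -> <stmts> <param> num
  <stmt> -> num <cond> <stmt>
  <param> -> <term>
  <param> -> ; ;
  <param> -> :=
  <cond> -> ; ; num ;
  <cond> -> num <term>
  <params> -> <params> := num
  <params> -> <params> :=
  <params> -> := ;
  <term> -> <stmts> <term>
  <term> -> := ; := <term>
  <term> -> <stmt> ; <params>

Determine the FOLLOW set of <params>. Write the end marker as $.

In <stmts> -> <params> <term> <term>: add FIRST(<term> <term>) = { :=, num }.
In <stmts> -> <params>: <params> is at the end, add FOLLOW(<stmts>) = { $, :=, ;, num }.
In <stmt> -> <params> ;: add FIRST(;) = { ; }.
In <params> -> <params> := num: add FIRST(:= num) = { := }.
In <params> -> <params> :=: add FIRST(:=) = { := }.
In <term> -> <stmt> ; <params>: <params> is at the end, add FOLLOW(<term>) = { $, :=, ;, num }.
Union: FOLLOW(<params>) = { $, :=, ;, num }.

{ $, :=, ;, num }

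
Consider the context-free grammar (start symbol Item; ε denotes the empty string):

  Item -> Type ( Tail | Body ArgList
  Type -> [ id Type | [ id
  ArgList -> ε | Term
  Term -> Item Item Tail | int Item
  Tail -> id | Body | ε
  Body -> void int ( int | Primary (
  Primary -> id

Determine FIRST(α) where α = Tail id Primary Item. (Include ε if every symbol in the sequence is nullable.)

Add FIRST(Tail)\{ε} = { id, void }; Tail is nullable, continue.
id is a terminal; add {id} and stop.

{ id, void }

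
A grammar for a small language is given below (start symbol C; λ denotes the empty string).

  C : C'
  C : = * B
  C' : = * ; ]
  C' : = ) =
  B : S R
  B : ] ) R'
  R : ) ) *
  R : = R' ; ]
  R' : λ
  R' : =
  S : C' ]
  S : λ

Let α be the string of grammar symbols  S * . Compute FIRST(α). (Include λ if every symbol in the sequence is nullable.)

Add FIRST(S)\{λ} = { = }; S is nullable, continue.
* is a terminal; add {*} and stop.

{ *, = }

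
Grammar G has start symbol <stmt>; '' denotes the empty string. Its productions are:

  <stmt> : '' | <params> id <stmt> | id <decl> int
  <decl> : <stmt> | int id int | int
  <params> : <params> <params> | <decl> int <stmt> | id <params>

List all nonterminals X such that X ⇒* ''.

{ <decl>, <stmt> }

Directly nullable (have an ''-production): <stmt>.
<decl> : <stmt> with every symbol nullable, so <decl> is nullable.
No other nonterminal has a production whose RHS symbols are all nullable.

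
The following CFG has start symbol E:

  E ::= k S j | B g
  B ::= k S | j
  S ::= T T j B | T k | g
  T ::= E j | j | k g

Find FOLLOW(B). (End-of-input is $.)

In E ::= B g: add FIRST(g) = { g }.
In S ::= T T j B: B is at the end, add FOLLOW(S) = { g, j }.
Union: FOLLOW(B) = { g, j }.

{ g, j }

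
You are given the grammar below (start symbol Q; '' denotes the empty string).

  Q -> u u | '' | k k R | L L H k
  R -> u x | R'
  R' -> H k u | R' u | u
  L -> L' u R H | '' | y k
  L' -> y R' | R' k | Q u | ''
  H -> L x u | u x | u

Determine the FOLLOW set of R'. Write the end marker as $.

In R -> R': R' is at the end, add FOLLOW(R) = { $, k, u, x, y }.
In R' -> R' u: add FIRST(u) = { u }.
In L' -> y R': R' is at the end, add FOLLOW(L') = { u }.
In L' -> R' k: add FIRST(k) = { k }.
Union: FOLLOW(R') = { $, k, u, x, y }.

{ $, k, u, x, y }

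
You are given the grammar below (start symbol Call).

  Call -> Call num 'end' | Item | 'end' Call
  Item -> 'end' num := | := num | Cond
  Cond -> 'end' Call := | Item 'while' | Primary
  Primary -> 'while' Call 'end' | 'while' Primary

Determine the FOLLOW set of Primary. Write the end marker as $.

In Cond -> Primary: Primary is at the end, add FOLLOW(Cond) = { $, 'end', 'while', :=, num }.
In Primary -> 'while' Primary: Primary is at the end, add FOLLOW(Primary) = { $, 'end', 'while', :=, num }.
Union: FOLLOW(Primary) = { $, 'end', 'while', :=, num }.

{ $, 'end', 'while', :=, num }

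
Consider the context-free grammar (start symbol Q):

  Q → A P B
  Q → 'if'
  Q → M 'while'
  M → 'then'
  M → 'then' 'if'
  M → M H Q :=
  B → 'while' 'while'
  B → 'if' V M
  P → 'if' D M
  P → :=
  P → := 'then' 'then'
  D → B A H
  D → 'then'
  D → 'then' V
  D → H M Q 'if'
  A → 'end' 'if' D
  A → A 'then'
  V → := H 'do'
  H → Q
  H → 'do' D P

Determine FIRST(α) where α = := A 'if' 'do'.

:= is a terminal; add {:=} and stop.

{ := }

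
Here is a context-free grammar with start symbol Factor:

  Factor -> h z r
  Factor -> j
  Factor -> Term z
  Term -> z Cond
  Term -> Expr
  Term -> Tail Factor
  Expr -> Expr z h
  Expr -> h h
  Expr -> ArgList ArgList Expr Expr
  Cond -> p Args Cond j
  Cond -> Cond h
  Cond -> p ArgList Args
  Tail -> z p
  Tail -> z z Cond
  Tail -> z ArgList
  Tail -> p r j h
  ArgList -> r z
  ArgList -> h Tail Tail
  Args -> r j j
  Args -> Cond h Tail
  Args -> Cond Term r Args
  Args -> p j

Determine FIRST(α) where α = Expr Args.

{ h, r }

Add FIRST(Expr) = { h, r }; Expr is not nullable, stop.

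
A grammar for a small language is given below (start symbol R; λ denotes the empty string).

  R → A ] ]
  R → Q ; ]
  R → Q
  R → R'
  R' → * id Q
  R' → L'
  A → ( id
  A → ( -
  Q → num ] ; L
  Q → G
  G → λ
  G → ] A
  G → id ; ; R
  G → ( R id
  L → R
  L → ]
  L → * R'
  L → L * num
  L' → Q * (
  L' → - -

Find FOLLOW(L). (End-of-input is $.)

{ $, *, ;, id }

In Q → num ] ; L: L is at the end, add FOLLOW(Q) = { $, *, ;, id }.
In L → L * num: add FIRST(* num) = { * }.
Union: FOLLOW(L) = { $, *, ;, id }.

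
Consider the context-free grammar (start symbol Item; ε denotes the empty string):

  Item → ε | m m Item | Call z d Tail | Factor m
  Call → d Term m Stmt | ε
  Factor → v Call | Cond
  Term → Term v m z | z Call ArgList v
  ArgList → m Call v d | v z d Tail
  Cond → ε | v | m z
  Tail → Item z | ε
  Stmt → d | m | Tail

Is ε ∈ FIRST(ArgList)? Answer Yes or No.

No

Nullable nonterminals: Call, Cond, Factor, Item, Stmt, Tail.
No production of ArgList has an RHS whose symbols are all nullable, so ArgList is not nullable.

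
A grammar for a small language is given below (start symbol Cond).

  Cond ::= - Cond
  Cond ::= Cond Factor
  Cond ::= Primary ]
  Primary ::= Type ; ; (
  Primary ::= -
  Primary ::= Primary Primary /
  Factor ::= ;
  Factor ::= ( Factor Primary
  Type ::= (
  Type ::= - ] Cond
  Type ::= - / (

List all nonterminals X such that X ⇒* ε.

{ } (none)

No nonterminal has an empty production or an RHS whose symbols are all nullable.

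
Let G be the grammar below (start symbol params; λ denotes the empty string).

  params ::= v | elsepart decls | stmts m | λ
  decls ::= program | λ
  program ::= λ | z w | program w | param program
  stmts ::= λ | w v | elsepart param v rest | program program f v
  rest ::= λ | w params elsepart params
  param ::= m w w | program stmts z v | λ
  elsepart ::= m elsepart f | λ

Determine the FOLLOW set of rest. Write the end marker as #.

{ m, z }

In stmts ::= elsepart param v rest: rest is at the end, add FOLLOW(stmts) = { m, z }.
Union: FOLLOW(rest) = { m, z }.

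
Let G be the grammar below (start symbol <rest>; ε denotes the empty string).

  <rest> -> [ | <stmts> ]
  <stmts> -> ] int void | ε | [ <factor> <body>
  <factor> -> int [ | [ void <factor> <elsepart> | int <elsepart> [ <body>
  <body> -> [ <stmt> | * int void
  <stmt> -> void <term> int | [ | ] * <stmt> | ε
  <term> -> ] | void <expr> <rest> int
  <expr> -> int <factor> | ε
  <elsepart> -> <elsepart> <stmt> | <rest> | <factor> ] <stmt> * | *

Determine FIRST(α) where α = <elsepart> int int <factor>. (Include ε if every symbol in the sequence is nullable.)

{ *, [, ], int }

Add FIRST(<elsepart>) = { *, [, ], int }; <elsepart> is not nullable, stop.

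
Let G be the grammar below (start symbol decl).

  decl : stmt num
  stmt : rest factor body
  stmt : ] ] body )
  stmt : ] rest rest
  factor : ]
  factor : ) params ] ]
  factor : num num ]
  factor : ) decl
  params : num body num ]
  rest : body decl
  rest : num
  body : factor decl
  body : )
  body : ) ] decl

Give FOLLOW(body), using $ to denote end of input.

{ ), ], num }

In stmt : rest factor body: body is at the end, add FOLLOW(stmt) = { num }.
In stmt : ] ] body ): add FIRST()) = { ) }.
In params : num body num ]: add FIRST(num ]) = { num }.
In rest : body decl: add FIRST(decl) = { ), ], num }.
Union: FOLLOW(body) = { ), ], num }.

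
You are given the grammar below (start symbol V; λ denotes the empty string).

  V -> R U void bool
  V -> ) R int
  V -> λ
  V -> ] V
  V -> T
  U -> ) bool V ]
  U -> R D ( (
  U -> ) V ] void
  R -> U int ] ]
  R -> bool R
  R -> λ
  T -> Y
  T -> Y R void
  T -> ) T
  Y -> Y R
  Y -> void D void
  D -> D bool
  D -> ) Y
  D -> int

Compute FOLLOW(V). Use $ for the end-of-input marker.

{ $, ] }

V is the start symbol, so $ ∈ FOLLOW(V).
In V -> ] V: V is at the end, add FOLLOW(V) = { $, ] }.
In U -> ) bool V ]: add FIRST(]) = { ] }.
In U -> ) V ] void: add FIRST(] void) = { ] }.
Union: FOLLOW(V) = { $, ] }.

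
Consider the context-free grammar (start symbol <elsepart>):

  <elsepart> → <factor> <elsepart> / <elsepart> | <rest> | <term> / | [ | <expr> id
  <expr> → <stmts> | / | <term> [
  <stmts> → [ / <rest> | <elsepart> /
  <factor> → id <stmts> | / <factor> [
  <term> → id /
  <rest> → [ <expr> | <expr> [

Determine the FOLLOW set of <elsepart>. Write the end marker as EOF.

{ EOF, / }

<elsepart> is the start symbol, so EOF ∈ FOLLOW(<elsepart>).
In <elsepart> → <factor> <elsepart> / <elsepart>: add FIRST(/ <elsepart>) = { / }.
In <elsepart> → <factor> <elsepart> / <elsepart>: <elsepart> is at the end, add FOLLOW(<elsepart>) = { EOF, / }.
In <stmts> → <elsepart> /: add FIRST(/) = { / }.
Union: FOLLOW(<elsepart>) = { EOF, / }.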